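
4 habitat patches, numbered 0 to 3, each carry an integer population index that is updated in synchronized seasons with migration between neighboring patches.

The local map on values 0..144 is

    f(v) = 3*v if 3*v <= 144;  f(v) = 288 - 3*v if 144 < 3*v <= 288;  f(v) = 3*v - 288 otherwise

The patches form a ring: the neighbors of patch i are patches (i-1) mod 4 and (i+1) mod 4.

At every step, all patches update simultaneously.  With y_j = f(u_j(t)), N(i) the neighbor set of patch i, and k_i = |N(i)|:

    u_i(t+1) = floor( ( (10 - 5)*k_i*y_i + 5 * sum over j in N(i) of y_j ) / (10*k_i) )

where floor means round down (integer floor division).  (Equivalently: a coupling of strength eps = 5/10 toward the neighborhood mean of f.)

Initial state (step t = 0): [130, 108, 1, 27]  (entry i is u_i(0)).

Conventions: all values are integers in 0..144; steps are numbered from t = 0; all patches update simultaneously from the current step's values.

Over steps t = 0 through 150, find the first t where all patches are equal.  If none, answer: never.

Answer: 28
Key observation: Synchronization is absorbing here: once all patches are equal they stay equal, and step 28 is the first all-equal step.

Derivation:
t=0: [130, 108, 1, 27]  (not all equal)
t=1: [80, 44, 30, 66]  (not all equal)
t=2: [79, 100, 100, 79]  (not all equal)
t=3: [41, 21, 21, 41]  (not all equal)
t=4: [108, 78, 78, 108]  (not all equal)
t=5: [40, 49, 49, 40]  (not all equal)
t=6: [125, 135, 135, 125]  (not all equal)
t=7: [94, 109, 109, 94]  (not all equal)
t=8: [14, 30, 30, 14]  (not all equal)
t=9: [54, 78, 78, 54]  (not all equal)
t=10: [108, 72, 72, 108]  (not all equal)
t=11: [45, 63, 63, 45]  (not all equal)
t=12: [126, 108, 108, 126]  (not all equal)
t=13: [76, 49, 49, 76]  (not all equal)
t=14: [80, 120, 120, 80]  (not all equal)
t=15: [54, 66, 66, 54]  (not all equal)
t=16: [117, 99, 99, 117]  (not all equal)
t=17: [49, 22, 22, 49]  (not all equal)
t=18: [122, 84, 84, 122]  (not all equal)
t=19: [67, 46, 46, 67]  (not all equal)
t=20: [99, 125, 125, 99]  (not all equal)
t=21: [28, 67, 67, 28]  (not all equal)
t=22: [84, 86, 86, 84]  (not all equal)
t=23: [34, 31, 31, 34]  (not all equal)
t=24: [99, 95, 95, 99]  (not all equal)
t=25: [7, 4, 4, 7]  (not all equal)
t=26: [18, 14, 14, 18]  (not all equal)
t=27: [51, 45, 45, 51]  (not all equal)
t=28: [135, 135, 135, 135]  (all equal)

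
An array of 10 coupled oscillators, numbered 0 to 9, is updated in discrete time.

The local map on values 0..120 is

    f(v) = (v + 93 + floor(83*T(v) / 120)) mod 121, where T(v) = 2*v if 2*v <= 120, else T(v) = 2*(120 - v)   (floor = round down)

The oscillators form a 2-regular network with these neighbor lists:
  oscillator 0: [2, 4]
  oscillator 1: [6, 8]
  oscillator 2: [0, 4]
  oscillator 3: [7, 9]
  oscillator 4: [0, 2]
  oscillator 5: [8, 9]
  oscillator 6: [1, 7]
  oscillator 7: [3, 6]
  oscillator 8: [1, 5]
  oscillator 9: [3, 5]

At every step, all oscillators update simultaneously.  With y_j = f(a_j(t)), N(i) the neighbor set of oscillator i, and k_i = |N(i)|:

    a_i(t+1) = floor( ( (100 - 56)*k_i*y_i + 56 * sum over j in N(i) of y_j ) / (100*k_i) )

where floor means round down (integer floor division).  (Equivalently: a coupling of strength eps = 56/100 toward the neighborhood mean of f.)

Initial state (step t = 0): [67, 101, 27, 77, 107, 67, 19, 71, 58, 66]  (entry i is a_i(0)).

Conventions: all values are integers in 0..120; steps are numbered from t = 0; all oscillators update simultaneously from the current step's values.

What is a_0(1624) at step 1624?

Answer: a_0(1624) = 100
Key observation: The state at step 5, [99, 99, 99, 99, 99, 100, 99, 99, 99, 100], reappears at step 7: the system is in a cycle of period 2 from step 5 on.  Therefore the state at step 1624 equals the state at step 5 + ((1624 - 5) mod 2) = 6, which is [100, 100, 100, 99, 100, 99, 100, 100, 99, 99].

Derivation:
t=0: [67, 101, 27, 77, 107, 67, 19, 71, 58, 66]
t=1: [86, 79, 74, 109, 83, 111, 66, 83, 107, 110]
t=2: [106, 105, 107, 98, 106, 95, 108, 104, 98, 95]
t=3: [96, 97, 96, 99, 96, 100, 96, 98, 99, 100]
t=4: [101, 100, 101, 99, 101, 99, 100, 100, 99, 99]
t=5: [99, 99, 99, 99, 99, 100, 99, 99, 99, 100]
t=6: [100, 100, 100, 99, 100, 99, 100, 100, 99, 99]
t=7: [99, 99, 99, 99, 99, 100, 99, 99, 99, 100]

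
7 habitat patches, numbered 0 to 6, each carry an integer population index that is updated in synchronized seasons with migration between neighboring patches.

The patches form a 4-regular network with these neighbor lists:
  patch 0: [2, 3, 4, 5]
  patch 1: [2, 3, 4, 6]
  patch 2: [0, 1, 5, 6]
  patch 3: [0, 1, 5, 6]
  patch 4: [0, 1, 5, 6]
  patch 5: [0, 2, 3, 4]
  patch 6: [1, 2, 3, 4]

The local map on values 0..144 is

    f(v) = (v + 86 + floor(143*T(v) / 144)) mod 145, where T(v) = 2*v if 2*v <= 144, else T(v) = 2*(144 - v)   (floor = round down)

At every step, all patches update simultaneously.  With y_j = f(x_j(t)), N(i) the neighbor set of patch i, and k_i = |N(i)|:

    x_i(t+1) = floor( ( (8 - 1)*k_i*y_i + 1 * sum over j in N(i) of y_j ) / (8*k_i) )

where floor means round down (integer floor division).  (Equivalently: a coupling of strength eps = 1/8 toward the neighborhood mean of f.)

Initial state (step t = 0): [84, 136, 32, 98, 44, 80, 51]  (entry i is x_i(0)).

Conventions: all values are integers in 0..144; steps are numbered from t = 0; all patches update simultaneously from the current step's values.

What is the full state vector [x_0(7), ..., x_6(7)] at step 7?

Answer: [118, 98, 96, 114, 63, 107, 98]

Derivation:
t=0: [84, 136, 32, 98, 44, 80, 51]
t=1: [133, 90, 41, 124, 73, 14, 91]
t=2: [92, 130, 70, 106, 24, 119, 129]
t=3: [126, 93, 18, 120, 24, 103, 94]
t=4: [101, 130, 137, 110, 26, 120, 129]
t=5: [121, 95, 93, 116, 29, 105, 96]
t=6: [106, 129, 133, 113, 39, 119, 128]
t=7: [118, 98, 96, 114, 63, 107, 98]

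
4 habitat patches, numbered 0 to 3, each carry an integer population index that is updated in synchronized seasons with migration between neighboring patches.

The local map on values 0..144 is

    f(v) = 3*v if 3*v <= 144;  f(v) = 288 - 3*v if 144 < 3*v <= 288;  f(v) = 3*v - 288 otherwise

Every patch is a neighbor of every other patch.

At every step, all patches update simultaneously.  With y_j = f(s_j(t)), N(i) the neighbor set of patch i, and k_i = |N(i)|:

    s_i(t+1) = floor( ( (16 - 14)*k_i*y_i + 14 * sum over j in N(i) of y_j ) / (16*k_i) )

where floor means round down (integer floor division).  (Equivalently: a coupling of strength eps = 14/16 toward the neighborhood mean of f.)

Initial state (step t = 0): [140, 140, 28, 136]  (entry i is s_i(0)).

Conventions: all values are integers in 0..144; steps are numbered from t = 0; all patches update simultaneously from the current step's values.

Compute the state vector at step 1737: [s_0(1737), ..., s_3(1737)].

Simulating step by step:
t=0: [140, 140, 28, 136]
t=1: [114, 114, 122, 116]
t=2: [62, 62, 58, 61]
t=3: [106, 106, 104, 105]
t=4: [27, 27, 28, 27]
t=5: [81, 81, 81, 81]
t=6: [45, 45, 45, 45]
t=7: [135, 135, 135, 135]
t=8: [117, 117, 117, 117]
t=9: [63, 63, 63, 63]
t=10: [99, 99, 99, 99]
t=11: [9, 9, 9, 9]
t=12: [27, 27, 27, 27]
t=13: [81, 81, 81, 81]

Answer: [63, 63, 63, 63]
Key observation: The state at step 5, [81, 81, 81, 81], reappears at step 13: the system is in a cycle of period 8 from step 5 on.  Therefore the state at step 1737 equals the state at step 5 + ((1737 - 5) mod 8) = 9, which is [63, 63, 63, 63].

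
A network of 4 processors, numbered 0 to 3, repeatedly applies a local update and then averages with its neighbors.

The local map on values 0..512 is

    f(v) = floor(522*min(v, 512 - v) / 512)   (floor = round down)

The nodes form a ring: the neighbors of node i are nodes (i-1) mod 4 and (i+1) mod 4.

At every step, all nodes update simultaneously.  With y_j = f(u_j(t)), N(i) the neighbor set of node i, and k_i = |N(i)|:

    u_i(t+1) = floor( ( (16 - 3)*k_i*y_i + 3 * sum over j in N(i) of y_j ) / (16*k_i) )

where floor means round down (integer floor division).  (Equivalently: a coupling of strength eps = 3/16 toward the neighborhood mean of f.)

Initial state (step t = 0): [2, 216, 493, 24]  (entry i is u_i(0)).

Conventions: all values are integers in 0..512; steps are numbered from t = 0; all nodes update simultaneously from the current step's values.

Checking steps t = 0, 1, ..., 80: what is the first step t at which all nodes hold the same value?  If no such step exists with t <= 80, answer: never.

Simulating step by step:
t=0: [2, 216, 493, 24]  (not all equal)
t=1: [24, 180, 38, 21]  (not all equal)
t=2: [38, 154, 50, 22]  (not all equal)
t=3: [47, 135, 57, 26]  (not all equal)
t=4: [53, 121, 62, 30]  (not all equal)
t=5: [58, 110, 65, 35]  (not all equal)
t=6: [61, 102, 67, 40]  (not all equal)
t=7: [63, 95, 68, 44]  (not all equal)
t=8: [65, 90, 69, 48]  (not all equal)
t=9: [66, 86, 69, 51]  (not all equal)
t=10: [67, 83, 69, 54]  (not all equal)
t=11: [68, 81, 69, 57]  (not all equal)
t=12: [69, 79, 70, 60]  (not all equal)
t=13: [70, 78, 70, 62]  (not all equal)
t=14: [71, 77, 71, 64]  (not all equal)
t=15: [71, 76, 71, 66]  (not all equal)
t=16: [72, 76, 72, 67]  (not all equal)
t=17: [72, 76, 72, 68]  (not all equal)
t=18: [73, 76, 73, 69]  (not all equal)
t=19: [73, 76, 73, 70]  (not all equal)
t=20: [74, 76, 74, 71]  (not all equal)
t=21: [74, 76, 74, 72]  (not all equal)
t=22: [75, 76, 75, 73]  (not all equal)
t=23: [75, 76, 75, 74]  (not all equal)
t=24: [76, 76, 76, 75]  (not all equal)
t=25: [76, 77, 76, 76]  (not all equal)
t=26: [77, 77, 77, 77]  (all equal)

Answer: 26
Key observation: Synchronization is absorbing here: once all nodes are equal they stay equal, and step 26 is the first all-equal step.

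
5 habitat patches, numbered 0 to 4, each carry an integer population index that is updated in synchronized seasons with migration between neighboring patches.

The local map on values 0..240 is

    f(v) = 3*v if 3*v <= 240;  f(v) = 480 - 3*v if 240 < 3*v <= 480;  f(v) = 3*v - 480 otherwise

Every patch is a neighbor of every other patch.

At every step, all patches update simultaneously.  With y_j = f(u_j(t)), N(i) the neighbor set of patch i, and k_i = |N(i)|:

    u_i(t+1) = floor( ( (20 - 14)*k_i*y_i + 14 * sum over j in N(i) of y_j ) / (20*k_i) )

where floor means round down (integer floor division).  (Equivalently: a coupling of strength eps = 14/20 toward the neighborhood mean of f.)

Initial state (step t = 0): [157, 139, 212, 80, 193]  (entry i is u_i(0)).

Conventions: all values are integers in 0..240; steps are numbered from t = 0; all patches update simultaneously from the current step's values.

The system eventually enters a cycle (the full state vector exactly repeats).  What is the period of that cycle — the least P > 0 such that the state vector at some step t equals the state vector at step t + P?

Answer: 4
Key observation: The state at step 7, [132, 132, 132, 132, 132], reappears at step 11 — and no state repeats earlier — so the cycle the system enters has period 4.

Derivation:
t=0: [157, 139, 212, 80, 193]
t=1: [100, 107, 118, 129, 111]
t=2: [145, 143, 139, 135, 141]
t=3: [56, 57, 58, 60, 58]
t=4: [172, 173, 173, 174, 173]
t=5: [38, 39, 39, 39, 39]
t=6: [116, 116, 116, 116, 116]
t=7: [132, 132, 132, 132, 132]
t=8: [84, 84, 84, 84, 84]
t=9: [228, 228, 228, 228, 228]
t=10: [204, 204, 204, 204, 204]
t=11: [132, 132, 132, 132, 132]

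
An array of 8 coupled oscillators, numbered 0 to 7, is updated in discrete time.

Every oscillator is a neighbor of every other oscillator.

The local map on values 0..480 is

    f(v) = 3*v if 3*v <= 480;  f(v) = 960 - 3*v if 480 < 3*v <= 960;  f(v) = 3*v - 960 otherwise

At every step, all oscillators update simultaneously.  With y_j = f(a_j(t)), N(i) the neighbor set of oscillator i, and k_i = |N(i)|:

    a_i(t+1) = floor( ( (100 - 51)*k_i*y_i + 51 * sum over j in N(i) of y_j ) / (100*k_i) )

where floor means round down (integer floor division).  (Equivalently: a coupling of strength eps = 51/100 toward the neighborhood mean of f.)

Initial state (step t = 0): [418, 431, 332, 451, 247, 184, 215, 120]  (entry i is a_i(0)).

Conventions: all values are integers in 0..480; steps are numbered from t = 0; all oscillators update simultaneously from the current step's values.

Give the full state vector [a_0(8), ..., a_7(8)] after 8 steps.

Simulating step by step:
t=0: [418, 431, 332, 451, 247, 184, 215, 120]
t=1: [294, 310, 186, 335, 263, 341, 303, 321]
t=2: [93, 73, 229, 80, 132, 87, 82, 62]
t=3: [269, 244, 266, 253, 318, 261, 255, 230]
t=4: [165, 196, 168, 185, 103, 175, 182, 214]
t=5: [425, 386, 421, 400, 360, 412, 403, 363]
t=6: [264, 215, 259, 233, 183, 248, 237, 187]
t=7: [230, 291, 236, 269, 331, 250, 264, 326]
t=8: [199, 123, 191, 150, 100, 174, 156, 94]

Answer: [199, 123, 191, 150, 100, 174, 156, 94]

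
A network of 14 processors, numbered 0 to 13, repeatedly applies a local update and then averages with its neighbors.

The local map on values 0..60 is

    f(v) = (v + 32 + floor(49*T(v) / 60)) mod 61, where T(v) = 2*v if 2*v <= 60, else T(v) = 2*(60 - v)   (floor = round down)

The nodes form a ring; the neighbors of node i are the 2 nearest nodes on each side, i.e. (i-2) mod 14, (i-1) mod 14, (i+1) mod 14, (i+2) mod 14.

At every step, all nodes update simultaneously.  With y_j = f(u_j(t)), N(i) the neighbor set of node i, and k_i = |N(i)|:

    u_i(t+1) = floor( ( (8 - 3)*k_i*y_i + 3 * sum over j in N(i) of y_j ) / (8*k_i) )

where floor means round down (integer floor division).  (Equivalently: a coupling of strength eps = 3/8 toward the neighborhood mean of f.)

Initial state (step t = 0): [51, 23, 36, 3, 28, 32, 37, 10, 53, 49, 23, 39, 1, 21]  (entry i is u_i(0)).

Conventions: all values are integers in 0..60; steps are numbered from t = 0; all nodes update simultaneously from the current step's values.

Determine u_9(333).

Simulating step by step:
t=0: [51, 23, 36, 3, 28, 32, 37, 10, 53, 49, 23, 39, 1, 21]
t=1: [35, 33, 42, 40, 44, 47, 45, 51, 37, 38, 33, 39, 34, 29]
t=2: [46, 46, 42, 42, 41, 39, 40, 38, 43, 43, 46, 44, 46, 46]
t=3: [39, 39, 41, 42, 42, 43, 43, 43, 41, 41, 39, 40, 39, 39]
t=4: [43, 43, 43, 42, 41, 41, 41, 41, 42, 42, 43, 43, 43, 43]
t=5: [41, 41, 41, 42, 42, 42, 42, 42, 42, 41, 41, 41, 41, 41]
t=6: [43, 42, 42, 42, 42, 42, 42, 42, 42, 42, 42, 43, 43, 43]
t=7: [41, 41, 41, 42, 42, 42, 42, 42, 42, 41, 41, 41, 41, 41]

Answer: u_9(333) = 41
Key observation: The state at step 5, [41, 41, 41, 42, 42, 42, 42, 42, 42, 41, 41, 41, 41, 41], reappears at step 7: the system is in a cycle of period 2 from step 5 on.  Therefore the state at step 333 equals the state at step 5 + ((333 - 5) mod 2) = 5, which is [41, 41, 41, 42, 42, 42, 42, 42, 42, 41, 41, 41, 41, 41].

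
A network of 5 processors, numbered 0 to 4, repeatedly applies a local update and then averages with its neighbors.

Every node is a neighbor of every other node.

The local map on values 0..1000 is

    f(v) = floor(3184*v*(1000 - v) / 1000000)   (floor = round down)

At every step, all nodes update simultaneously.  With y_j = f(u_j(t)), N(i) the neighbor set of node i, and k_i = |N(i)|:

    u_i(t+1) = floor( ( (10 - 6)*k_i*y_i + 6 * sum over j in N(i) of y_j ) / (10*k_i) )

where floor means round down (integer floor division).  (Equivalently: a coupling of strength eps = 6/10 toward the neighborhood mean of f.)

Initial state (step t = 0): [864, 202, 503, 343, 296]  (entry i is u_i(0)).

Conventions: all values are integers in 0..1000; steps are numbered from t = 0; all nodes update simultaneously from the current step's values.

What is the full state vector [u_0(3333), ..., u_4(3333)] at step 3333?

Simulating step by step:
t=0: [864, 202, 503, 343, 296]
t=1: [552, 587, 658, 638, 625]
t=2: [760, 756, 742, 747, 749]
t=3: [591, 593, 598, 596, 595]
t=4: [767, 767, 766, 766, 767]
t=5: [569, 569, 569, 569, 569]
t=6: [780, 780, 780, 780, 780]
t=7: [546, 546, 546, 546, 546]
t=8: [789, 789, 789, 789, 789]
t=9: [530, 530, 530, 530, 530]
t=10: [793, 793, 793, 793, 793]
t=11: [522, 522, 522, 522, 522]
t=12: [794, 794, 794, 794, 794]
t=13: [520, 520, 520, 520, 520]
t=14: [794, 794, 794, 794, 794]

Answer: [520, 520, 520, 520, 520]
Key observation: The state at step 12, [794, 794, 794, 794, 794], reappears at step 14: the system is in a cycle of period 2 from step 12 on.  Therefore the state at step 3333 equals the state at step 12 + ((3333 - 12) mod 2) = 13, which is [520, 520, 520, 520, 520].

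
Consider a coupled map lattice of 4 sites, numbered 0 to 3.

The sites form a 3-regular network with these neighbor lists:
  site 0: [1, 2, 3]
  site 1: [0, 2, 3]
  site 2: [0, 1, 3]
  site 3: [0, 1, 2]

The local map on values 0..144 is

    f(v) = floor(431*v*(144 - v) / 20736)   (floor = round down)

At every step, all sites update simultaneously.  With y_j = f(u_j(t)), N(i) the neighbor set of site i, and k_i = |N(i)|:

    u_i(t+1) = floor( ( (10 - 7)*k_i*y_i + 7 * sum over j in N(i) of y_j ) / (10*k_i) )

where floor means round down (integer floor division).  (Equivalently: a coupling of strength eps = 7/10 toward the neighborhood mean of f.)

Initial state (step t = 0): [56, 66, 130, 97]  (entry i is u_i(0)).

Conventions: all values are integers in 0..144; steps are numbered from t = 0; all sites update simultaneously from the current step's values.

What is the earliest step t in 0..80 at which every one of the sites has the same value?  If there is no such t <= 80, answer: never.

Answer: 3
Key observation: Synchronization is absorbing here: once all sites are equal they stay equal, and step 3 is the first all-equal step.

Derivation:
t=0: [56, 66, 130, 97]  (not all equal)
t=1: [86, 86, 81, 85]  (not all equal)
t=2: [103, 103, 104, 104]  (not all equal)
t=3: [86, 86, 86, 86]  (all equal)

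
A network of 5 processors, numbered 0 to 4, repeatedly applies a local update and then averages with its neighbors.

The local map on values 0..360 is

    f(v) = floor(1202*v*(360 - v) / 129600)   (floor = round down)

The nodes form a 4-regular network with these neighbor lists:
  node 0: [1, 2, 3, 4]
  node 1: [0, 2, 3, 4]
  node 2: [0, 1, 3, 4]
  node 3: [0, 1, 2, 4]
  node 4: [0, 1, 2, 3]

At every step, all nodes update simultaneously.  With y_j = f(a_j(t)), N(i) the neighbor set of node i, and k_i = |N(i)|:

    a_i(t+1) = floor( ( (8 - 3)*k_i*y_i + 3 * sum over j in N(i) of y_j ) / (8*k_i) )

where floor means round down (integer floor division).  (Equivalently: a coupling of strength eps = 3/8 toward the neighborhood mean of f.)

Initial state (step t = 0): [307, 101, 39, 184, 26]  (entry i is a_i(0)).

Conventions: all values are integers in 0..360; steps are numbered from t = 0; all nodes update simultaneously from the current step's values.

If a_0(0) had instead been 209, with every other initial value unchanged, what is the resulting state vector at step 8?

Simulating step by step:
t=0: [209, 101, 39, 184, 26]
t=1: [251, 225, 158, 255, 139]
t=2: [262, 276, 284, 259, 278]
t=3: [230, 217, 209, 232, 215]
t=4: [280, 285, 288, 279, 286]
t=5: [203, 199, 195, 204, 198]
t=6: [295, 296, 297, 295, 296]
t=7: [176, 175, 174, 176, 175]
t=8: [300, 300, 300, 300, 300]

Answer: [300, 300, 300, 300, 300]
Key observation: This trace re-runs the system from the modified initial state.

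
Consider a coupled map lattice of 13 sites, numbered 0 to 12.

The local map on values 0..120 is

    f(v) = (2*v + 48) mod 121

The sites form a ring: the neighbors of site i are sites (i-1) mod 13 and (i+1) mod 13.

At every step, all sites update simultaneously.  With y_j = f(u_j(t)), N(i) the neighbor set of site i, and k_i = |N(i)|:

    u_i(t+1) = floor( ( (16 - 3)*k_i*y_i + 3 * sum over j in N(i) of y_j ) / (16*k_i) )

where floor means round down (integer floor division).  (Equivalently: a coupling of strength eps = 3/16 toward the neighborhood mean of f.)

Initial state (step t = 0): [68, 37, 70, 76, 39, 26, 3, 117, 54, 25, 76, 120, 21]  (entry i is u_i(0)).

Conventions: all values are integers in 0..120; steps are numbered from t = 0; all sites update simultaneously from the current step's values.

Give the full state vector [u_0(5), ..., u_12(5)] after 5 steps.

Answer: [81, 108, 68, 19, 56, 77, 95, 62, 85, 19, 70, 15, 73]

Derivation:
t=0: [68, 37, 70, 76, 39, 26, 3, 117, 54, 25, 76, 120, 21]
t=1: [59, 13, 61, 70, 20, 86, 57, 40, 41, 90, 77, 53, 83]
t=2: [52, 68, 53, 67, 87, 92, 43, 10, 18, 95, 78, 43, 82]
t=3: [39, 57, 38, 62, 98, 100, 27, 64, 85, 110, 79, 26, 78]
t=4: [15, 34, 11, 41, 6, 14, 88, 63, 86, 38, 80, 97, 77]
t=5: [81, 108, 68, 19, 56, 77, 95, 62, 85, 19, 70, 15, 73]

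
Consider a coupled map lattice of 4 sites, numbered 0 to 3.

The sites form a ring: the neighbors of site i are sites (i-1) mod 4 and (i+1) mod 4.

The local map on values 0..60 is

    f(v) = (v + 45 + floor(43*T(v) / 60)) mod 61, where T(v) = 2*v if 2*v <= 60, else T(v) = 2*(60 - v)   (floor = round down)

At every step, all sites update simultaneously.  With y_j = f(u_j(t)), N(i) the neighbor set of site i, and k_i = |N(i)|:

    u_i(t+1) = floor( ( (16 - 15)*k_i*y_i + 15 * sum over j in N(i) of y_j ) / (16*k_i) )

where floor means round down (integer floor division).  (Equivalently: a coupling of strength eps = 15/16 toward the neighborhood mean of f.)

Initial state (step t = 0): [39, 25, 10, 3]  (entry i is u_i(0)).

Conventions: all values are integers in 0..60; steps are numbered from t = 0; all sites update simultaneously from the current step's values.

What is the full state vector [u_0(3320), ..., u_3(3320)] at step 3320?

Simulating step by step:
t=0: [39, 25, 10, 3]
t=1: [48, 31, 45, 31]
t=2: [55, 49, 55, 49]
t=3: [47, 46, 47, 46]
t=4: [49, 49, 49, 49]
t=5: [48, 48, 48, 48]
t=6: [49, 49, 49, 49]

Answer: [49, 49, 49, 49]
Key observation: The state at step 4, [49, 49, 49, 49], reappears at step 6: the system is in a cycle of period 2 from step 4 on.  Therefore the state at step 3320 equals the state at step 4 + ((3320 - 4) mod 2) = 4, which is [49, 49, 49, 49].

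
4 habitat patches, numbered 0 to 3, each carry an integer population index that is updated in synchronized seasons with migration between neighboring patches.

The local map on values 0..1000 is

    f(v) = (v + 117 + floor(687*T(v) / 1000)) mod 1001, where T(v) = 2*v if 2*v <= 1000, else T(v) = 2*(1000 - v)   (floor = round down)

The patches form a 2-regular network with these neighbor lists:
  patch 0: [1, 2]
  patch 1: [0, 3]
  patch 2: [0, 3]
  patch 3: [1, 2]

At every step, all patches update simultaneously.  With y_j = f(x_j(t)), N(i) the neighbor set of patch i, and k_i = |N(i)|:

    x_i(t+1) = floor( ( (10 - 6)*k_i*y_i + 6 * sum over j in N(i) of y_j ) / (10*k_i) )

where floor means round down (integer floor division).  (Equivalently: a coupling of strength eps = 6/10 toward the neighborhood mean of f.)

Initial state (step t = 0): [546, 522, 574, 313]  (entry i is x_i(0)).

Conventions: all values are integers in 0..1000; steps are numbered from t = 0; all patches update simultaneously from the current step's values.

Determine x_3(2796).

Simulating step by step:
t=0: [546, 522, 574, 313]
t=1: [284, 461, 453, 514]
t=2: [436, 410, 402, 239]
t=3: [108, 286, 278, 321]
t=4: [620, 693, 686, 822]
t=5: [242, 224, 225, 211]
t=6: [666, 651, 652, 636]
t=7: [243, 246, 246, 248]
t=8: [697, 699, 699, 702]
t=9: [228, 228, 228, 227]
t=10: [658, 657, 657, 656]
t=11: [243, 243, 243, 244]
t=12: [693, 693, 693, 694]
t=13: [230, 230, 230, 230]
t=14: [663, 663, 663, 663]
t=15: [242, 242, 242, 242]
t=16: [691, 691, 691, 691]
t=17: [231, 231, 231, 231]
t=18: [665, 665, 665, 665]
t=19: [241, 241, 241, 241]
t=20: [689, 689, 689, 689]
t=21: [232, 232, 232, 232]
t=22: [667, 667, 667, 667]
t=23: [240, 240, 240, 240]
t=24: [686, 686, 686, 686]
t=25: [233, 233, 233, 233]
t=26: [670, 670, 670, 670]
t=27: [239, 239, 239, 239]
t=28: [684, 684, 684, 684]
t=29: [234, 234, 234, 234]
t=30: [672, 672, 672, 672]
t=31: [238, 238, 238, 238]
t=32: [682, 682, 682, 682]
t=33: [234, 234, 234, 234]

Answer: x_3(2796) = 682
Key observation: The state at step 29, [234, 234, 234, 234], reappears at step 33: the system is in a cycle of period 4 from step 29 on.  Therefore the state at step 2796 equals the state at step 29 + ((2796 - 29) mod 4) = 32, which is [682, 682, 682, 682].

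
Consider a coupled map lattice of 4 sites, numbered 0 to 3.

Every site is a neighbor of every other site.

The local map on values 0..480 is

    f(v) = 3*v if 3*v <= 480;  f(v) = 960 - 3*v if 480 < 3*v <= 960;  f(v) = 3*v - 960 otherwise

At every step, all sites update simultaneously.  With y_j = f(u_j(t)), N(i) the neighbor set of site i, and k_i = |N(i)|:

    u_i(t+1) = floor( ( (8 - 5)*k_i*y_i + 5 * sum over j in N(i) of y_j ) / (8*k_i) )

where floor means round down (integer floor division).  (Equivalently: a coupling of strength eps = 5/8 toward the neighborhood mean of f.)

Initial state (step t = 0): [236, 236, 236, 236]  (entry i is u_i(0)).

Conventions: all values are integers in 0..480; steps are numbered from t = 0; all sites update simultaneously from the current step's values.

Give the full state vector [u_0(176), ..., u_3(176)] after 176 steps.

Simulating step by step:
t=0: [236, 236, 236, 236]
t=1: [252, 252, 252, 252]
t=2: [204, 204, 204, 204]
t=3: [348, 348, 348, 348]
t=4: [84, 84, 84, 84]
t=5: [252, 252, 252, 252]

Answer: [84, 84, 84, 84]
Key observation: The state at step 1, [252, 252, 252, 252], reappears at step 5: the system is in a cycle of period 4 from step 1 on.  Therefore the state at step 176 equals the state at step 1 + ((176 - 1) mod 4) = 4, which is [84, 84, 84, 84].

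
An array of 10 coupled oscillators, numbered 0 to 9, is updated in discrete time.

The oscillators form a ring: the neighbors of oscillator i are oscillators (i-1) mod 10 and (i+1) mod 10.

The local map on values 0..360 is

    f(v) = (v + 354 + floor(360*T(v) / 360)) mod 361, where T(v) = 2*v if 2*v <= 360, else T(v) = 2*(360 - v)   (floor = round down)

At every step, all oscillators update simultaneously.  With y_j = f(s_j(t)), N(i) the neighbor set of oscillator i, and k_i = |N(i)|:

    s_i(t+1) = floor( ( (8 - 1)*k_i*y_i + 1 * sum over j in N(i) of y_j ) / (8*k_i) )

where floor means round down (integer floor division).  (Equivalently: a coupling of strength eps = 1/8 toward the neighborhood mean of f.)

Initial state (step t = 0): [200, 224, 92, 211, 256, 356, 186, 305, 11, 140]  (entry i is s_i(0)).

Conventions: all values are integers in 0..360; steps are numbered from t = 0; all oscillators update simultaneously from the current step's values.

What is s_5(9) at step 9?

Answer: s_5(9) = 119

Derivation:
t=0: [200, 224, 92, 211, 256, 356, 186, 305, 11, 140]
t=1: [144, 138, 252, 146, 115, 328, 170, 53, 28, 56]
t=2: [68, 50, 94, 88, 301, 51, 135, 146, 86, 149]
t=3: [186, 154, 265, 245, 69, 133, 45, 79, 228, 97]
t=4: [168, 98, 88, 111, 183, 47, 128, 217, 140, 266]
t=5: [142, 275, 263, 311, 176, 128, 30, 122, 59, 87]
t=6: [71, 76, 85, 51, 143, 29, 96, 329, 187, 236]
t=7: [201, 221, 239, 147, 67, 91, 252, 48, 153, 124]
t=8: [140, 131, 111, 83, 190, 251, 112, 131, 88, 18]
t=9: [50, 45, 301, 242, 163, 119, 295, 58, 229, 60]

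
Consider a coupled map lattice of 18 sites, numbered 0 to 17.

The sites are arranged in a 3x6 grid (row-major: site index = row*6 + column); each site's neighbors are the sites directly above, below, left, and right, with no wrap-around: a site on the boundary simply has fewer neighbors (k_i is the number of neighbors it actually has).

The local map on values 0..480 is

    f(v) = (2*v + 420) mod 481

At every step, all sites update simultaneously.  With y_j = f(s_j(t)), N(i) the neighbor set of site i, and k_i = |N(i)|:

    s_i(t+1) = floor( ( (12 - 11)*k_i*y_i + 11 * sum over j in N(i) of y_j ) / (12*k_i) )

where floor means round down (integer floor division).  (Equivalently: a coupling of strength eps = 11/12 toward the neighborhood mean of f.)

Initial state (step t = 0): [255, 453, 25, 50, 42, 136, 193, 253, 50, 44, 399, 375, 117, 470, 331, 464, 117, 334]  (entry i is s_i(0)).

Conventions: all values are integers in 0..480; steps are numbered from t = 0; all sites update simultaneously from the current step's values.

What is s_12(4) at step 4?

Simulating step by step:
t=0: [255, 453, 25, 50, 42, 136, 193, 253, 50, 44, 399, 375, 117, 470, 331, 464, 117, 334]
t=1: [353, 447, 174, 162, 156, 123, 353, 295, 246, 167, 120, 198, 345, 258, 261, 129, 249, 185]
t=2: [250, 181, 343, 269, 212, 284, 123, 325, 280, 267, 311, 233, 296, 238, 369, 374, 245, 379]
t=3: [259, 236, 255, 339, 208, 354, 197, 219, 212, 218, 389, 132, 279, 142, 211, 352, 189, 400]
t=4: [379, 426, 315, 371, 193, 269, 287, 336, 388, 236, 306, 218, 256, 248, 258, 335, 226, 259]

Answer: s_12(4) = 256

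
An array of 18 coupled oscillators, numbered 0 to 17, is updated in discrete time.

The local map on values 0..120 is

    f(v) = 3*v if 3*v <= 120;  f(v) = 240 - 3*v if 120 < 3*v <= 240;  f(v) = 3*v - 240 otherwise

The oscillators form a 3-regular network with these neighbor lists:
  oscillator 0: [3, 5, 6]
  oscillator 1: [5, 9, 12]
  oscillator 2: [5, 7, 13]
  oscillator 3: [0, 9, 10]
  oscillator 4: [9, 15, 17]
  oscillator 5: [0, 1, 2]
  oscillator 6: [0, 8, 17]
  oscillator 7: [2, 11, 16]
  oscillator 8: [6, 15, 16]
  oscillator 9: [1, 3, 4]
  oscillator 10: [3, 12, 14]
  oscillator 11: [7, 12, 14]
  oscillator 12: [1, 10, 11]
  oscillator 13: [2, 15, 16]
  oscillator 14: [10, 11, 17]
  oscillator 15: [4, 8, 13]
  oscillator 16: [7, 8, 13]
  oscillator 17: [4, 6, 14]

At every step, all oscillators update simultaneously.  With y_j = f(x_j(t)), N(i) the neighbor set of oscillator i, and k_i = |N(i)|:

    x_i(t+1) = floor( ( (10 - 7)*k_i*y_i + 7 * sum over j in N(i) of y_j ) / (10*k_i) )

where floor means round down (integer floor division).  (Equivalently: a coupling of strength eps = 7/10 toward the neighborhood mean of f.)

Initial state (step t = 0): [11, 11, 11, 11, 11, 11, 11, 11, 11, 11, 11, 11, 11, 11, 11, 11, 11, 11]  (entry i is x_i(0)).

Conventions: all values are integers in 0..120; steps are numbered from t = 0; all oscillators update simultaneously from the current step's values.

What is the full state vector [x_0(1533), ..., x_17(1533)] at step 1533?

Simulating step by step:
t=0: [11, 11, 11, 11, 11, 11, 11, 11, 11, 11, 11, 11, 11, 11, 11, 11, 11, 11]
t=1: [33, 33, 33, 33, 33, 33, 33, 33, 33, 33, 33, 33, 33, 33, 33, 33, 33, 33]
t=2: [99, 99, 99, 99, 99, 99, 99, 99, 99, 99, 99, 99, 99, 99, 99, 99, 99, 99]
t=3: [57, 57, 57, 57, 57, 57, 57, 57, 57, 57, 57, 57, 57, 57, 57, 57, 57, 57]
t=4: [69, 69, 69, 69, 69, 69, 69, 69, 69, 69, 69, 69, 69, 69, 69, 69, 69, 69]
t=5: [33, 33, 33, 33, 33, 33, 33, 33, 33, 33, 33, 33, 33, 33, 33, 33, 33, 33]

Answer: [33, 33, 33, 33, 33, 33, 33, 33, 33, 33, 33, 33, 33, 33, 33, 33, 33, 33]
Key observation: The state at step 1, [33, 33, 33, 33, 33, 33, 33, 33, 33, 33, 33, 33, 33, 33, 33, 33, 33, 33], reappears at step 5: the system is in a cycle of period 4 from step 1 on.  Therefore the state at step 1533 equals the state at step 1 + ((1533 - 1) mod 4) = 1, which is [33, 33, 33, 33, 33, 33, 33, 33, 33, 33, 33, 33, 33, 33, 33, 33, 33, 33].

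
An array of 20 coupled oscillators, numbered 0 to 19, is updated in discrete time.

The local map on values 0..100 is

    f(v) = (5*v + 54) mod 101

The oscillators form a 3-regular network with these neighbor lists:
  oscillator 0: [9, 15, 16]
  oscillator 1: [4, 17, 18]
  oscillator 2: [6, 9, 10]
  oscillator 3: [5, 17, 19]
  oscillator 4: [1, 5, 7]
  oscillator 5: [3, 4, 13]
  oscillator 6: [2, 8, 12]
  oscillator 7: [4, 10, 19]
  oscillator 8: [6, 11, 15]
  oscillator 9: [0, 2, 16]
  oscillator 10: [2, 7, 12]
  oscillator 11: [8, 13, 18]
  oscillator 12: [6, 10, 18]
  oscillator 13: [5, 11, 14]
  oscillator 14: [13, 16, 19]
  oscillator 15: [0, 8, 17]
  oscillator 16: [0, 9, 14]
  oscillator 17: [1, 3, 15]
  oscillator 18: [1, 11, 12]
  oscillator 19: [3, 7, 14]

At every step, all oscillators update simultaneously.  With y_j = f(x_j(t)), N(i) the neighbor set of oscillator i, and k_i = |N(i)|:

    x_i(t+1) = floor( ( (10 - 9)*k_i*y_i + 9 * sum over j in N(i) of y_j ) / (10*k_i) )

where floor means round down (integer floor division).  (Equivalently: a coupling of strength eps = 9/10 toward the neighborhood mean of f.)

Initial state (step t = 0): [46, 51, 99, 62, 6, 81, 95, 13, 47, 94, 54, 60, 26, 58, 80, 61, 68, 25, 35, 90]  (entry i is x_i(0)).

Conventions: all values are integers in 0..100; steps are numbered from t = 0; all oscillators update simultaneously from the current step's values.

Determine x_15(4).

Answer: x_15(4) = 47

Derivation:
t=0: [46, 51, 99, 62, 6, 81, 95, 13, 47, 94, 54, 60, 26, 58, 80, 61, 68, 25, 35, 90]
t=1: [58, 57, 23, 76, 32, 61, 66, 63, 48, 67, 45, 51, 29, 50, 74, 79, 54, 44, 44, 48]
t=2: [49, 50, 80, 69, 48, 18, 85, 60, 48, 47, 77, 50, 78, 24, 36, 66, 46, 40, 49, 44]
t=3: [84, 72, 64, 59, 37, 82, 62, 64, 56, 77, 45, 78, 66, 30, 71, 80, 73, 58, 22, 60]
t=4: [37, 43, 59, 50, 46, 31, 61, 56, 48, 50, 74, 32, 68, 31, 20, 47, 34, 35, 45, 41]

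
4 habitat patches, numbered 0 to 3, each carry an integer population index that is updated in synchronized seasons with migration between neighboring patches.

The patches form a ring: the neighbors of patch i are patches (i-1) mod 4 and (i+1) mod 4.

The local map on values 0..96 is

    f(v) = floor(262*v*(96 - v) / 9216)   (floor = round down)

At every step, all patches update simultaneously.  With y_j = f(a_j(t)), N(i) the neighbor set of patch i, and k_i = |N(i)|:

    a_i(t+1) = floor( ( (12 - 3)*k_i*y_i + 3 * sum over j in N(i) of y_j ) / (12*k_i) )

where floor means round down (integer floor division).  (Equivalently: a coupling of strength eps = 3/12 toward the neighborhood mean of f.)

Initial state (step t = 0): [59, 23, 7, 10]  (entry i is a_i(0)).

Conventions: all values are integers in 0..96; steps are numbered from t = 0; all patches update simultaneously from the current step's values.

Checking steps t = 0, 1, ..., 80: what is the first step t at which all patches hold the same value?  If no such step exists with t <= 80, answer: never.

Answer: 6
Key observation: Synchronization is absorbing here: once all patches are equal they stay equal, and step 6 is the first all-equal step.

Derivation:
t=0: [59, 23, 7, 10]  (not all equal)
t=1: [55, 45, 21, 27]  (not all equal)
t=2: [62, 62, 47, 52]  (not all equal)
t=3: [59, 59, 64, 64]  (not all equal)
t=4: [61, 61, 58, 58]  (not all equal)
t=5: [60, 60, 61, 61]  (not all equal)
t=6: [60, 60, 60, 60]  (all equal)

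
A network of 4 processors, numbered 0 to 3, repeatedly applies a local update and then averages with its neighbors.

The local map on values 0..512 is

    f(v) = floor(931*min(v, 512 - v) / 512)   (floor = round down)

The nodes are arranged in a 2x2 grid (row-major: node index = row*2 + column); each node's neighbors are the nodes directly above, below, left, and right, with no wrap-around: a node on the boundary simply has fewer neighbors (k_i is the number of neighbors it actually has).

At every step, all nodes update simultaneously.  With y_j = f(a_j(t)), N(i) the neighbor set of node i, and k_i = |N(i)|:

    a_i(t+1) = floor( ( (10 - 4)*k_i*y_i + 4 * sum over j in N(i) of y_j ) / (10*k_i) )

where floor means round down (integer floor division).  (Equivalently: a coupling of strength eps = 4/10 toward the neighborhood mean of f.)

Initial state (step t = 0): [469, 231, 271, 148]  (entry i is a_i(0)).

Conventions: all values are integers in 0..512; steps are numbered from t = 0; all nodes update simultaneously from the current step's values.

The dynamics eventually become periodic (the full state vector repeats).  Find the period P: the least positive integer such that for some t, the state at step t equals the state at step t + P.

Simulating step by step:
t=0: [469, 231, 271, 148]
t=1: [218, 321, 332, 333]
t=2: [372, 352, 340, 329]
t=3: [272, 291, 304, 319]
t=4: [417, 397, 384, 365]
t=5: [191, 213, 227, 248]
t=6: [368, 391, 406, 429]
t=7: [239, 214, 197, 172]
t=8: [409, 382, 364, 336]
t=9: [213, 243, 262, 293]
t=10: [411, 421, 429, 417]
t=11: [172, 170, 161, 166]
t=12: [307, 308, 297, 300]
t=13: [375, 373, 385, 383]
t=14: [245, 247, 234, 236]
t=15: [441, 444, 429, 432]
t=16: [132, 128, 144, 141]
t=17: [242, 238, 255, 252]
t=18: [443, 438, 457, 453]
t=19: [121, 126, 106, 111]
t=20: [216, 221, 199, 204]
t=21: [387, 393, 369, 374]
t=22: [231, 225, 251, 245]
t=23: [425, 418, 446, 440]
t=24: [152, 159, 129, 136]
t=25: [270, 278, 245, 252]
t=26: [438, 434, 446, 448]
t=27: [132, 134, 122, 121]
t=28: [236, 237, 224, 224]
t=29: [424, 425, 411, 411]
t=30: [164, 163, 178, 178]
t=31: [302, 301, 318, 317]
t=32: [375, 376, 358, 359]
t=33: [254, 253, 273, 272]
t=34: [455, 455, 439, 440]
t=35: [108, 108, 125, 125]
t=36: [202, 202, 220, 220]
t=37: [373, 373, 393, 393]
t=38: [244, 244, 223, 223]
t=39: [435, 435, 412, 412]
t=40: [148, 148, 172, 172]
t=41: [277, 277, 303, 303]
t=42: [417, 417, 389, 389]
t=43: [182, 182, 212, 212]
t=44: [341, 341, 374, 374]
t=45: [298, 298, 262, 262]
t=46: [402, 402, 441, 441]
t=47: [185, 185, 143, 143]
t=48: [320, 320, 275, 275]
t=49: [365, 365, 413, 413]
t=50: [249, 249, 197, 197]
t=51: [433, 433, 376, 376]
t=52: [163, 163, 226, 226]
t=53: [318, 318, 387, 387]
t=54: [327, 327, 252, 252]
t=55: [360, 360, 433, 433]
t=56: [249, 249, 169, 169]
t=57: [423, 423, 336, 336]
t=58: [192, 192, 288, 288]
t=59: [360, 360, 395, 395]
t=60: [263, 263, 224, 224]
t=61: [443, 443, 416, 416]
t=62: [134, 134, 164, 164]
t=63: [254, 254, 287, 287]
t=64: [450, 450, 419, 419]
t=65: [123, 123, 157, 157]
t=66: [235, 235, 272, 272]
t=67: [428, 428, 434, 434]
t=68: [149, 149, 143, 143]
t=69: [268, 268, 262, 262]
t=70: [445, 445, 451, 451]
t=71: [118, 118, 112, 112]
t=72: [211, 211, 205, 205]
t=73: [380, 380, 374, 374]
t=74: [242, 242, 248, 248]
t=75: [442, 442, 448, 448]
t=76: [124, 124, 118, 118]
t=77: [222, 222, 216, 216]
t=78: [400, 400, 394, 394]
t=79: [205, 205, 211, 211]
t=80: [374, 374, 380, 380]
t=81: [248, 248, 242, 242]
t=82: [448, 448, 442, 442]
t=83: [118, 118, 124, 124]
t=84: [216, 216, 222, 222]
t=85: [394, 394, 400, 400]
t=86: [211, 211, 205, 205]

Answer: 14
Key observation: The state at step 72, [211, 211, 205, 205], reappears at step 86 — and no state repeats earlier — so the cycle the system enters has period 14.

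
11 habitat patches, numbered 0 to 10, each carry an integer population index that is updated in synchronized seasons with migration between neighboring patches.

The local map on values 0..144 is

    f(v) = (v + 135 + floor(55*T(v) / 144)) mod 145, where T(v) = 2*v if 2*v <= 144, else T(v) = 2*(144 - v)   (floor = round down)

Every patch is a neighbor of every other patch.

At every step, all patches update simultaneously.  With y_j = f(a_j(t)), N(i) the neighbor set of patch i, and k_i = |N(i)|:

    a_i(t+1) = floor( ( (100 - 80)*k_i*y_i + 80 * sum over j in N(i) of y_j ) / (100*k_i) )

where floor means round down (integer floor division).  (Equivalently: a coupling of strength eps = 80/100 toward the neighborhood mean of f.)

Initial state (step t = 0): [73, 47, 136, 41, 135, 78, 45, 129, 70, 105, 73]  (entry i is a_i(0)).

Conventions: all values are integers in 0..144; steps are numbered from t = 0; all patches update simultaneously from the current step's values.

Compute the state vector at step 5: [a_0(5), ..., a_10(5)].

Simulating step by step:
t=0: [73, 47, 136, 41, 135, 78, 45, 129, 70, 105, 73]
t=1: [108, 103, 110, 102, 110, 108, 103, 110, 108, 109, 108]
t=2: [124, 124, 124, 124, 124, 124, 124, 124, 124, 124, 124]
t=3: [129, 129, 129, 129, 129, 129, 129, 129, 129, 129, 129]
t=4: [130, 130, 130, 130, 130, 130, 130, 130, 130, 130, 130]
t=5: [130, 130, 130, 130, 130, 130, 130, 130, 130, 130, 130]

Answer: [130, 130, 130, 130, 130, 130, 130, 130, 130, 130, 130]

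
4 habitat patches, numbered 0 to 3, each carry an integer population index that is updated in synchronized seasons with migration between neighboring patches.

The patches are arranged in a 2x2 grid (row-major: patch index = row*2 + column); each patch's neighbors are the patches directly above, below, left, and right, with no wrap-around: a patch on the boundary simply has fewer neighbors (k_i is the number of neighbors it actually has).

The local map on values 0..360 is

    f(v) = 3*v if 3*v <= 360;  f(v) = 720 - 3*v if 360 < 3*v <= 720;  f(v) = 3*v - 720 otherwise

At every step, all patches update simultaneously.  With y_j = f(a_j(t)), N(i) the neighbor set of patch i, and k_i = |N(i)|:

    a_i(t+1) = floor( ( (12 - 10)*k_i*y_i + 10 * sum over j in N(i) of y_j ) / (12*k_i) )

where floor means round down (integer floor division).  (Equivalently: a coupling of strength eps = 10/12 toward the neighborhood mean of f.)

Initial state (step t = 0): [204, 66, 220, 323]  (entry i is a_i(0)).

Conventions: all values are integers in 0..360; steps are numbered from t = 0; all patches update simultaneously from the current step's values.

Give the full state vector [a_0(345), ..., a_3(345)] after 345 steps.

Answer: [240, 48, 48, 240]
Key observation: The state at step 15, [120, 312, 312, 120], reappears at step 19: the system is in a cycle of period 4 from step 15 on.  Therefore the state at step 345 equals the state at step 15 + ((345 - 15) mod 4) = 17, which is [240, 48, 48, 240].

Derivation:
t=0: [204, 66, 220, 323]
t=1: [125, 181, 158, 149]
t=2: [233, 287, 298, 221]
t=3: [134, 56, 61, 140]
t=4: [199, 285, 288, 196]
t=5: [136, 128, 130, 138]
t=6: [329, 313, 312, 328]
t=7: [225, 257, 257, 225]
t=8: [50, 46, 46, 50]
t=9: [140, 148, 148, 140]
t=10: [280, 296, 296, 280]
t=11: [160, 128, 128, 160]
t=12: [320, 256, 256, 320]
t=13: [80, 208, 208, 80]
t=14: [120, 216, 216, 120]
t=15: [120, 312, 312, 120]
t=16: [240, 336, 336, 240]
t=17: [240, 48, 48, 240]
t=18: [120, 24, 24, 120]
t=19: [120, 312, 312, 120]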